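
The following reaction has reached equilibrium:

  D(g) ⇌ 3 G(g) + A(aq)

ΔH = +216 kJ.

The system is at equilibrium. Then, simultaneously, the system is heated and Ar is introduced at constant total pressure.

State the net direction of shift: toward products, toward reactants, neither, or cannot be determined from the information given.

right

The forward reaction is endothermic. Raising T favours the endothermic direction — shift to the right.
Adding inert gas at constant total pressure expands the volume and lowers every reacting partial pressure. With Δn_gas = 3 − 1 = +2, Q moves away from K toward the side with fewer gas moles, so the system shifts toward the side with more gas moles — to the right.
All effects act in the same direction — net shift to the right.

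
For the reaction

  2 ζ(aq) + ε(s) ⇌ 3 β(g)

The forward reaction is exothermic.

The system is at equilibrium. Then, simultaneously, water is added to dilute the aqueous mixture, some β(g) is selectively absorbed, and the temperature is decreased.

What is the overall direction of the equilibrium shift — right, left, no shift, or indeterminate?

cannot be determined

Dilution lowers every aqueous concentration by the same factor. Δn_aq = 0 − 2 = -2, so the system shifts toward the side with more dissolved moles — to the left.
Removing β (g), a product, drives the reaction to the right.
The forward reaction is exothermic. Lowering T favours the exothermic direction — shift to the right.
The individual effects push in opposite directions; without quantitative information the net direction cannot be determined.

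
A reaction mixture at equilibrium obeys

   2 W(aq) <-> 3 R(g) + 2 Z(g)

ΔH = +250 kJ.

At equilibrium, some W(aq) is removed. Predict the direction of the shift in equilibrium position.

Removing W (aq), a reactant, drives the reaction to the left.

left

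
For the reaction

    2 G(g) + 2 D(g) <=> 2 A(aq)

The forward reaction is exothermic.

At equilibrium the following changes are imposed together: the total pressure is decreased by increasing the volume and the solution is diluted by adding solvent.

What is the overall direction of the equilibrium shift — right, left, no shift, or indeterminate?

Gas moles: reactants 4, products 0 (Δn_gas = -4). Expansion shifts the system toward the side with more moles of gas — to the left.
Dilution lowers every aqueous concentration by the same factor. Δn_aq = 2 − 0 = +2, so the system shifts toward the side with more dissolved moles — to the right.
The individual effects push in opposite directions; without quantitative information the net direction cannot be determined.

cannot be determined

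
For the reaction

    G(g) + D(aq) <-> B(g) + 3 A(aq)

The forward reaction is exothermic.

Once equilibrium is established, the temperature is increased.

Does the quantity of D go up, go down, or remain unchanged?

The forward reaction is exothermic. Raising T favours the endothermic direction — shift to the left.
The net shift is to the left. D is a reactant, so its amount increases.

increases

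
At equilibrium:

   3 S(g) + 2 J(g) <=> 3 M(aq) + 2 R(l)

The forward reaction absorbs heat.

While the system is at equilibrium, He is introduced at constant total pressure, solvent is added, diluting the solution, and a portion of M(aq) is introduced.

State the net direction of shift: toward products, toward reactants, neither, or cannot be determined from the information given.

cannot be determined

Adding inert gas at constant total pressure expands the volume and lowers every reacting partial pressure. With Δn_gas = 0 − 5 = -5, Q moves away from K toward the side with fewer gas moles, so the system shifts toward the side with more gas moles — to the left.
Dilution lowers every aqueous concentration by the same factor. Δn_aq = 3 − 0 = +3, so the system shifts toward the side with more dissolved moles — to the right.
Adding M (aq), a product, drives the reaction to the left.
The individual effects push in opposite directions; without quantitative information the net direction cannot be determined.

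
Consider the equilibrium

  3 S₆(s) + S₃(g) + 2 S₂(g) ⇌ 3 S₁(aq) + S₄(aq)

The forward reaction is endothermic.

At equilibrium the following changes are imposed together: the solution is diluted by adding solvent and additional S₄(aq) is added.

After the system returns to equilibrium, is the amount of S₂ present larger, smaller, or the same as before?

Dilution lowers every aqueous concentration by the same factor. Δn_aq = 4 − 0 = +4, so the system shifts toward the side with more dissolved moles — to the right.
Adding S₄ (aq), a product, drives the reaction to the left.
The two effects oppose each other, so the net shift — and hence the change in S₂ — cannot be determined from the given information.

cannot be determined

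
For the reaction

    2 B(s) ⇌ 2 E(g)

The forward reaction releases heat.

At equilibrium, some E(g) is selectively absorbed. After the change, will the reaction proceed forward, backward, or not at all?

right

Removing E (g), a product, drives the reaction to the right.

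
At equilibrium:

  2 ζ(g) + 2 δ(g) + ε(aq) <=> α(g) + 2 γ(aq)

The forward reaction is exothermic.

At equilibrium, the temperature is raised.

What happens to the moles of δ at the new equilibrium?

The forward reaction is exothermic. Raising T favours the endothermic direction — shift to the left.
The net shift is to the left. δ is a reactant, so its amount increases.

increases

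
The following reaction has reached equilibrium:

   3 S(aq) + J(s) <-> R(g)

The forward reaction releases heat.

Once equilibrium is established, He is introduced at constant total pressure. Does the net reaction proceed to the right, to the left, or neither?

right

Adding inert gas at constant total pressure expands the volume and lowers every reacting partial pressure. With Δn_gas = 1 − 0 = +1, Q moves away from K toward the side with fewer gas moles, so the system shifts toward the side with more gas moles — to the right.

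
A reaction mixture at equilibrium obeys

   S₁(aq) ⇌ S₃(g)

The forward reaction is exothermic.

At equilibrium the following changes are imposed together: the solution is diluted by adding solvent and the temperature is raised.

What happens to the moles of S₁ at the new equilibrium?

increases

Dilution lowers every aqueous concentration by the same factor. Δn_aq = 0 − 1 = -1, so the system shifts toward the side with more dissolved moles — to the left.
The forward reaction is exothermic. Raising T favours the endothermic direction — shift to the left.
The net shift is to the left. S₁ is a reactant, so its amount increases.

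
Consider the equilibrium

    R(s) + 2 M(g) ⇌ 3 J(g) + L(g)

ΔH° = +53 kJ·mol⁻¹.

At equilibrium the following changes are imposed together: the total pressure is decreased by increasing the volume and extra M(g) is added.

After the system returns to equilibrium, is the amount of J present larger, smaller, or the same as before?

Gas moles: reactants 2, products 4 (Δn_gas = +2). Expansion shifts the system toward the side with more moles of gas — to the right.
Adding M (g), a reactant, drives the reaction to the right.
The net shift is to the right. J is a product, so its amount increases.

increases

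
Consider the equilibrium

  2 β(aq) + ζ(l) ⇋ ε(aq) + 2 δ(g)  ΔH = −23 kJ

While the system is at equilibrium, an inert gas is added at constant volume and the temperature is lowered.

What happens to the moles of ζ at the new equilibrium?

At constant volume, adding an inert gas leaves every reacting species' partial pressure unchanged, so Q is unchanged — no shift from this change.
The forward reaction is exothermic. Lowering T favours the exothermic direction — shift to the right.
The net shift is to the right. ζ is a reactant, so its amount decreases.

decreases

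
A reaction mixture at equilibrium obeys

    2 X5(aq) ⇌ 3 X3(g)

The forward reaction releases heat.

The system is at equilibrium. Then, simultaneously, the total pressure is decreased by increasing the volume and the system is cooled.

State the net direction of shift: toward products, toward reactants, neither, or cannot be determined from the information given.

right

Gas moles: reactants 0, products 3 (Δn_gas = +3). Expansion shifts the system toward the side with more moles of gas — to the right.
The forward reaction is exothermic. Lowering T favours the exothermic direction — shift to the right.
All effects act in the same direction — net shift to the right.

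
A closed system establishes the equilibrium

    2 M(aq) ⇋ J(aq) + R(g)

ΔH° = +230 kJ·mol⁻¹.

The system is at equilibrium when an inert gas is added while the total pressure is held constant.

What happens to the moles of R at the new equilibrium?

Adding inert gas at constant total pressure expands the volume and lowers every reacting partial pressure. With Δn_gas = 1 − 0 = +1, Q moves away from K toward the side with fewer gas moles, so the system shifts toward the side with more gas moles — to the right.
The net shift is to the right. R is a product, so its amount increases.

increases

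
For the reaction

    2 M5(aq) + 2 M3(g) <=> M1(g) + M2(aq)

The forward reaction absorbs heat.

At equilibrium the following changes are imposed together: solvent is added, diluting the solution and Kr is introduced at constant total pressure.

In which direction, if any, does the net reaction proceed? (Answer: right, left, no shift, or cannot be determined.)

Dilution lowers every aqueous concentration by the same factor. Δn_aq = 1 − 2 = -1, so the system shifts toward the side with more dissolved moles — to the left.
Adding inert gas at constant total pressure expands the volume and lowers every reacting partial pressure. With Δn_gas = 1 − 2 = -1, Q moves away from K toward the side with fewer gas moles, so the system shifts toward the side with more gas moles — to the left.
All effects act in the same direction — net shift to the left.

left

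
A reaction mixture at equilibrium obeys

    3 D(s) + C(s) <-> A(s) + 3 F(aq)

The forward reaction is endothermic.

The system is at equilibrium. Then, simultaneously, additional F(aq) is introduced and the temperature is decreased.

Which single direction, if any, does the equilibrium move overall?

Adding F (aq), a product, drives the reaction to the left.
The forward reaction is endothermic. Lowering T favours the exothermic direction — shift to the left.
All effects act in the same direction — net shift to the left.

left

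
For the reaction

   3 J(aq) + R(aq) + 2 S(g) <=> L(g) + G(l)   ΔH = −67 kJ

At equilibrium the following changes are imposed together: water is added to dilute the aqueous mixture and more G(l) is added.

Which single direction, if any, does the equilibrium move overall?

left

Dilution lowers every aqueous concentration by the same factor. Δn_aq = 0 − 4 = -4, so the system shifts toward the side with more dissolved moles — to the left.
G is a pure liquid; its activity is 1 regardless of amount, so Q is unaffected — no shift from this change.
Only the nonzero effect(s) matter; the net shift is to the left.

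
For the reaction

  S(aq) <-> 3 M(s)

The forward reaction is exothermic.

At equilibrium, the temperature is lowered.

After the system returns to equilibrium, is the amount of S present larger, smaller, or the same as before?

decreases

The forward reaction is exothermic. Lowering T favours the exothermic direction — shift to the right.
The net shift is to the right. S is a reactant, so its amount decreases.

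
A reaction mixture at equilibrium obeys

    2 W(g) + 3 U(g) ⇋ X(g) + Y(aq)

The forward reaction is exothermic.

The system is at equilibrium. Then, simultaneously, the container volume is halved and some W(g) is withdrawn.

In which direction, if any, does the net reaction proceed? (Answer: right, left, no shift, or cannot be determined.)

Gas moles: reactants 5, products 1 (Δn_gas = -4). Compression shifts the system toward the side with fewer moles of gas — to the right.
Removing W (g), a reactant, drives the reaction to the left.
The individual effects push in opposite directions; without quantitative information the net direction cannot be determined.

cannot be determined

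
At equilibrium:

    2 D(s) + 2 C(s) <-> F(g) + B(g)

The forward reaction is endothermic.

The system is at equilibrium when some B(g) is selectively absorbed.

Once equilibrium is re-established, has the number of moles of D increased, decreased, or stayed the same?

decreases

Removing B (g), a product, drives the reaction to the right.
The net shift is to the right. D is a reactant, so its amount decreases.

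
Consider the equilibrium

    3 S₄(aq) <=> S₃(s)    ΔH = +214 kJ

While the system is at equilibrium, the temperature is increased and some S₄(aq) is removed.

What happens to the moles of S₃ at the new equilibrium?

cannot be determined

The forward reaction is endothermic. Raising T favours the endothermic direction — shift to the right.
Removing S₄ (aq), a reactant, drives the reaction to the left.
The two effects oppose each other, so the net shift — and hence the change in S₃ — cannot be determined from the given information.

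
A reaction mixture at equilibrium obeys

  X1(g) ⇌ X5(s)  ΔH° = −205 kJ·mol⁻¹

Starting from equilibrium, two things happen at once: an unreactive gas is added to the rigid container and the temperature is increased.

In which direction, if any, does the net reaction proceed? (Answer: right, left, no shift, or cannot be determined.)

left

At constant volume, adding an inert gas leaves every reacting species' partial pressure unchanged, so Q is unchanged — no shift from this change.
The forward reaction is exothermic. Raising T favours the endothermic direction — shift to the left.
Only the nonzero effect(s) matter; the net shift is to the left.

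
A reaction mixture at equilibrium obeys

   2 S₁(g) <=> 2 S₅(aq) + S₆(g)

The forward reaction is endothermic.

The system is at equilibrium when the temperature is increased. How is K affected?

increases

K depends on temperature via the van 't Hoff relation. The forward reaction is endothermic, so raising T increases K.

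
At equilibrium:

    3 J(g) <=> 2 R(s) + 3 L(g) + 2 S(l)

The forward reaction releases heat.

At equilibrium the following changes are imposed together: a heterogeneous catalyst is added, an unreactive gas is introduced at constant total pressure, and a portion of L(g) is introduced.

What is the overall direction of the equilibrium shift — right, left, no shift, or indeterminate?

A catalyst speeds both forward and reverse rates equally; it changes neither Q nor K — no shift from this change.
Adding inert gas at constant total pressure expands the volume, scaling every reacting partial pressure by the same factor. Δn_gas = 3 − 3 = 0, so Q is unchanged — no shift.
Adding L (g), a product, drives the reaction to the left.
Only the nonzero effect(s) matter; the net shift is to the left.

left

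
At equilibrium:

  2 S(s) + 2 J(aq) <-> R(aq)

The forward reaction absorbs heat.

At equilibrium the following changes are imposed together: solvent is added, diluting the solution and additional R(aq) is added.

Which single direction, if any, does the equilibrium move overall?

left

Dilution lowers every aqueous concentration by the same factor. Δn_aq = 1 − 2 = -1, so the system shifts toward the side with more dissolved moles — to the left.
Adding R (aq), a product, drives the reaction to the left.
All effects act in the same direction — net shift to the left.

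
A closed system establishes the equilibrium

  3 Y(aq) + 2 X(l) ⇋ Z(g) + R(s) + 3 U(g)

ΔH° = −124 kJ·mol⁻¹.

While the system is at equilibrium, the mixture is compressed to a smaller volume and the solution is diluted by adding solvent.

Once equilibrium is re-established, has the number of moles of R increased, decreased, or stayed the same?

decreases

Gas moles: reactants 0, products 4 (Δn_gas = +4). Compression shifts the system toward the side with fewer moles of gas — to the left.
Dilution lowers every aqueous concentration by the same factor. Δn_aq = 0 − 3 = -3, so the system shifts toward the side with more dissolved moles — to the left.
The net shift is to the left. R is a product, so its amount decreases.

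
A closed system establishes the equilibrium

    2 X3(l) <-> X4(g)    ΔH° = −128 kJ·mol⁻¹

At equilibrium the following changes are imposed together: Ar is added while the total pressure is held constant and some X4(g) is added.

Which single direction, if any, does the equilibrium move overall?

Adding inert gas at constant total pressure expands the volume and lowers every reacting partial pressure. With Δn_gas = 1 − 0 = +1, Q moves away from K toward the side with fewer gas moles, so the system shifts toward the side with more gas moles — to the right.
Adding X4 (g), a product, drives the reaction to the left.
The individual effects push in opposite directions; without quantitative information the net direction cannot be determined.

cannot be determined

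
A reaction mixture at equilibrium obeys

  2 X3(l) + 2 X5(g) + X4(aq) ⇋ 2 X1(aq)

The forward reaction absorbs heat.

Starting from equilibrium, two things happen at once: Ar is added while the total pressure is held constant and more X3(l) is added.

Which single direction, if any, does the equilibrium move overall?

Adding inert gas at constant total pressure expands the volume and lowers every reacting partial pressure. With Δn_gas = 0 − 2 = -2, Q moves away from K toward the side with fewer gas moles, so the system shifts toward the side with more gas moles — to the left.
X3 is a pure liquid; its activity is 1 regardless of amount, so Q is unaffected — no shift from this change.
Only the nonzero effect(s) matter; the net shift is to the left.

left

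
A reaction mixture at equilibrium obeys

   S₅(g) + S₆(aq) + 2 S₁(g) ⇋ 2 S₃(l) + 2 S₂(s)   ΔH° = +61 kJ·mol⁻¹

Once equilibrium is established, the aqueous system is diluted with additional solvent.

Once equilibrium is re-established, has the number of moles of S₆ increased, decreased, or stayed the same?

Dilution lowers every aqueous concentration by the same factor. Δn_aq = 0 − 1 = -1, so the system shifts toward the side with more dissolved moles — to the left.
The net shift is to the left. S₆ is a reactant, so its amount increases.

increases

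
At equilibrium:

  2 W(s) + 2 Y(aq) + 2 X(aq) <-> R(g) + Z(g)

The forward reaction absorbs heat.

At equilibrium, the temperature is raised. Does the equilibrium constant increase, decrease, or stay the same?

K depends on temperature via the van 't Hoff relation. The forward reaction is endothermic, so raising T increases K.

increases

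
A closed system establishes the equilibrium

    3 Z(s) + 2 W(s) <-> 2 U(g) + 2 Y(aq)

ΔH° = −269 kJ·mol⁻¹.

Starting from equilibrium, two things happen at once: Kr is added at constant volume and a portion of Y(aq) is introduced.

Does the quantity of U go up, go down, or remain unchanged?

decreases

At constant volume, adding an inert gas leaves every reacting species' partial pressure unchanged, so Q is unchanged — no shift from this change.
Adding Y (aq), a product, drives the reaction to the left.
The net shift is to the left. U is a product, so its amount decreases.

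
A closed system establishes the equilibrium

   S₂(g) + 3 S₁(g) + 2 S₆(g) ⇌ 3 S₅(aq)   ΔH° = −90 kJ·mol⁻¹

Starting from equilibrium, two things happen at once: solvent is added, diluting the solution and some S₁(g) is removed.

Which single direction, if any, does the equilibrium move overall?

cannot be determined

Dilution lowers every aqueous concentration by the same factor. Δn_aq = 3 − 0 = +3, so the system shifts toward the side with more dissolved moles — to the right.
Removing S₁ (g), a reactant, drives the reaction to the left.
The individual effects push in opposite directions; without quantitative information the net direction cannot be determined.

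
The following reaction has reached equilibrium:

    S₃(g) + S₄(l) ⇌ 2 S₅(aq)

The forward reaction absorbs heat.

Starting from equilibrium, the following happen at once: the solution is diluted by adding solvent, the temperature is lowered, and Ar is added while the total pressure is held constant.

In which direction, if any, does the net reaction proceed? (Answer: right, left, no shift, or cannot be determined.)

Dilution lowers every aqueous concentration by the same factor. Δn_aq = 2 − 0 = +2, so the system shifts toward the side with more dissolved moles — to the right.
The forward reaction is endothermic. Lowering T favours the exothermic direction — shift to the left.
Adding inert gas at constant total pressure expands the volume and lowers every reacting partial pressure. With Δn_gas = 0 − 1 = -1, Q moves away from K toward the side with fewer gas moles, so the system shifts toward the side with more gas moles — to the left.
The individual effects push in opposite directions; without quantitative information the net direction cannot be determined.

cannot be determined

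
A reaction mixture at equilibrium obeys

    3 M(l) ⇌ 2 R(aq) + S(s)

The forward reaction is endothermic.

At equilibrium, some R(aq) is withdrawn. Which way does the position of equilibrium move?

right

Removing R (aq), a product, drives the reaction to the right.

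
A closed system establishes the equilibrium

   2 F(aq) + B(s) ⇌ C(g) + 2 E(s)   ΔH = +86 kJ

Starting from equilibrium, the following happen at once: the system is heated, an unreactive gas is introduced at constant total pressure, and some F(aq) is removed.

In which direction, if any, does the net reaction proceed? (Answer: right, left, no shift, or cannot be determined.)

cannot be determined

The forward reaction is endothermic. Raising T favours the endothermic direction — shift to the right.
Adding inert gas at constant total pressure expands the volume and lowers every reacting partial pressure. With Δn_gas = 1 − 0 = +1, Q moves away from K toward the side with fewer gas moles, so the system shifts toward the side with more gas moles — to the right.
Removing F (aq), a reactant, drives the reaction to the left.
The individual effects push in opposite directions; without quantitative information the net direction cannot be determined.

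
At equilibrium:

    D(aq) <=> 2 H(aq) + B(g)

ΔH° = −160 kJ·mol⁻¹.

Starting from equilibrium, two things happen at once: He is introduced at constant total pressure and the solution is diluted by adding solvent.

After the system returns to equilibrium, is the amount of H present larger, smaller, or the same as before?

increases

Adding inert gas at constant total pressure expands the volume and lowers every reacting partial pressure. With Δn_gas = 1 − 0 = +1, Q moves away from K toward the side with fewer gas moles, so the system shifts toward the side with more gas moles — to the right.
Dilution lowers every aqueous concentration by the same factor. Δn_aq = 2 − 1 = +1, so the system shifts toward the side with more dissolved moles — to the right.
The net shift is to the right. H is a product, so its amount increases.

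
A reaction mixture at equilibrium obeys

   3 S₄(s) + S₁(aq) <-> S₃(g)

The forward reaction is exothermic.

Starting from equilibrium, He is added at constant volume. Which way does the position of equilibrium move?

At constant volume, adding an inert gas leaves every reacting species' partial pressure unchanged, so Q is unchanged — no shift from this change.

no shift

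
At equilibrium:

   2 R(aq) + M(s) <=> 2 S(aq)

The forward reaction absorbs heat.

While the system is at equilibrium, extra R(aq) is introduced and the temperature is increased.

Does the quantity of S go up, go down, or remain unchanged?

Adding R (aq), a reactant, drives the reaction to the right.
The forward reaction is endothermic. Raising T favours the endothermic direction — shift to the right.
The net shift is to the right. S is a product, so its amount increases.

increases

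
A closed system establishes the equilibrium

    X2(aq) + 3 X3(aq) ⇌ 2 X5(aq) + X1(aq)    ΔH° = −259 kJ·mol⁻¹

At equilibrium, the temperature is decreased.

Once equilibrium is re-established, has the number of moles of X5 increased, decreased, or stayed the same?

The forward reaction is exothermic. Lowering T favours the exothermic direction — shift to the right.
The net shift is to the right. X5 is a product, so its amount increases.

increases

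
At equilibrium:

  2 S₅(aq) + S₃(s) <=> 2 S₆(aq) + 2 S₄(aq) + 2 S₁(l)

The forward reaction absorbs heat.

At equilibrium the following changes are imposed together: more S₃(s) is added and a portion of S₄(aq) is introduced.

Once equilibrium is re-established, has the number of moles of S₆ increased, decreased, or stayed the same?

S₃ is a pure solid; its activity is 1 regardless of amount, so Q is unaffected — no shift from this change.
Adding S₄ (aq), a product, drives the reaction to the left.
The net shift is to the left. S₆ is a product, so its amount decreases.

decreases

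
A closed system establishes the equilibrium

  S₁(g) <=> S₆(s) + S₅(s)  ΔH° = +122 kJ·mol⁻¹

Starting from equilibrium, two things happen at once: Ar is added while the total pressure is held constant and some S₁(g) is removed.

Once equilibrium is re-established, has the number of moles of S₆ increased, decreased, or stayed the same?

decreases

Adding inert gas at constant total pressure expands the volume and lowers every reacting partial pressure. With Δn_gas = 0 − 1 = -1, Q moves away from K toward the side with fewer gas moles, so the system shifts toward the side with more gas moles — to the left.
Removing S₁ (g), a reactant, drives the reaction to the left.
The net shift is to the left. S₆ is a product, so its amount decreases.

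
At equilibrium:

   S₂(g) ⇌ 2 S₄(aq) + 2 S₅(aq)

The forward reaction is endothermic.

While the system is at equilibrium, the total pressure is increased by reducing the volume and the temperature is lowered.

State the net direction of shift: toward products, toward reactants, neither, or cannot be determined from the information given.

cannot be determined

Gas moles: reactants 1, products 0 (Δn_gas = -1). Compression shifts the system toward the side with fewer moles of gas — to the right.
The forward reaction is endothermic. Lowering T favours the exothermic direction — shift to the left.
The individual effects push in opposite directions; without quantitative information the net direction cannot be determined.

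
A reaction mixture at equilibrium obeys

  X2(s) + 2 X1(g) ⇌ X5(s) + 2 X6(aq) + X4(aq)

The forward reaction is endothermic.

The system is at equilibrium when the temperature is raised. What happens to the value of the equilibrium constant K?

increases

K depends on temperature via the van 't Hoff relation. The forward reaction is endothermic, so raising T increases K.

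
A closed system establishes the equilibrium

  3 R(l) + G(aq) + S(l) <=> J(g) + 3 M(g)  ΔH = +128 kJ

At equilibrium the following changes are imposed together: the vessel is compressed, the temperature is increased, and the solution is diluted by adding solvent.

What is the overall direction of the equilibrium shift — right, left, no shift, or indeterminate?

Gas moles: reactants 0, products 4 (Δn_gas = +4). Compression shifts the system toward the side with fewer moles of gas — to the left.
The forward reaction is endothermic. Raising T favours the endothermic direction — shift to the right.
Dilution lowers every aqueous concentration by the same factor. Δn_aq = 0 − 1 = -1, so the system shifts toward the side with more dissolved moles — to the left.
The individual effects push in opposite directions; without quantitative information the net direction cannot be determined.

cannot be determined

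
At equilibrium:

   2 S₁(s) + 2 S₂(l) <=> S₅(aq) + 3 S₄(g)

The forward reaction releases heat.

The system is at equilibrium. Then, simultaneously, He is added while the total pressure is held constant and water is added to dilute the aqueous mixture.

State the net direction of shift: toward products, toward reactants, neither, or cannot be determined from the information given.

right

Adding inert gas at constant total pressure expands the volume and lowers every reacting partial pressure. With Δn_gas = 3 − 0 = +3, Q moves away from K toward the side with fewer gas moles, so the system shifts toward the side with more gas moles — to the right.
Dilution lowers every aqueous concentration by the same factor. Δn_aq = 1 − 0 = +1, so the system shifts toward the side with more dissolved moles — to the right.
All effects act in the same direction — net shift to the right.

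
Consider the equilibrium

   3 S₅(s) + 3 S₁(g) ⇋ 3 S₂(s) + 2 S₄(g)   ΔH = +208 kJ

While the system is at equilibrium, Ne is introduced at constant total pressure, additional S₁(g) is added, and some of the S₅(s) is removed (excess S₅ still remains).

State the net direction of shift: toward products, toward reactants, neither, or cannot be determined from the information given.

cannot be determined

Adding inert gas at constant total pressure expands the volume and lowers every reacting partial pressure. With Δn_gas = 2 − 3 = -1, Q moves away from K toward the side with fewer gas moles, so the system shifts toward the side with more gas moles — to the left.
Adding S₁ (g), a reactant, drives the reaction to the right.
S₅ is a pure solid; its activity is 1 regardless of amount, so Q is unaffected — no shift from this change.
The individual effects push in opposite directions; without quantitative information the net direction cannot be determined.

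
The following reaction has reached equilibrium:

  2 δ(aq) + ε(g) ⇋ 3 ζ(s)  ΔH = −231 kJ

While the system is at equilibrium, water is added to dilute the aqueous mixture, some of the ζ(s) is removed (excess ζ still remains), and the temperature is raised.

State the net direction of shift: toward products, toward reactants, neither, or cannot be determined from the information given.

Dilution lowers every aqueous concentration by the same factor. Δn_aq = 0 − 2 = -2, so the system shifts toward the side with more dissolved moles — to the left.
ζ is a pure solid; its activity is 1 regardless of amount, so Q is unaffected — no shift from this change.
The forward reaction is exothermic. Raising T favours the endothermic direction — shift to the left.
Only the nonzero effect(s) matter; the net shift is to the left.

left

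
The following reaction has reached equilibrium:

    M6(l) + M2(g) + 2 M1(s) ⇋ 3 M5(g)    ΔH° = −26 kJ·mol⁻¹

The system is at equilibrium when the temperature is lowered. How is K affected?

increases

K depends on temperature via the van 't Hoff relation. The forward reaction is exothermic, so lowering T increases K.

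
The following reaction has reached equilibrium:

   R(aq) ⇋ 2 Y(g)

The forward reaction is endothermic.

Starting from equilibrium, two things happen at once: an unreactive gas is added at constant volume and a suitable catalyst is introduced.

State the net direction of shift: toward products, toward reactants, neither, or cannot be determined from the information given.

At constant volume, adding an inert gas leaves every reacting species' partial pressure unchanged, so Q is unchanged — no shift from this change.
A catalyst speeds both forward and reverse rates equally; it changes neither Q nor K — no shift from this change.
None of the changes alters Q relative to K, so there is no net shift.

no shift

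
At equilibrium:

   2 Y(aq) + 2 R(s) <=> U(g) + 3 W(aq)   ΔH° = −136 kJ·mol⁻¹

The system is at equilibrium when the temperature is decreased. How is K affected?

K depends on temperature via the van 't Hoff relation. The forward reaction is exothermic, so lowering T increases K.

increases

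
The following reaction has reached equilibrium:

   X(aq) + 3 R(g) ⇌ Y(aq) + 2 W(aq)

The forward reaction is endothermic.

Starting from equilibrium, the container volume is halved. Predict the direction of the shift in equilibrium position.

right

Gas moles: reactants 3, products 0 (Δn_gas = -3). Compression shifts the system toward the side with fewer moles of gas — to the right.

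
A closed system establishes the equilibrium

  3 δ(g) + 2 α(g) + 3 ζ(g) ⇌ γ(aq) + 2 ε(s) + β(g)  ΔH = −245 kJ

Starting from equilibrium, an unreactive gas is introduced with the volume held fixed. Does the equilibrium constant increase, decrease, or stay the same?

The equilibrium constant depends only on temperature. This perturbation changes neither the position of equilibrium nor K.

unchanged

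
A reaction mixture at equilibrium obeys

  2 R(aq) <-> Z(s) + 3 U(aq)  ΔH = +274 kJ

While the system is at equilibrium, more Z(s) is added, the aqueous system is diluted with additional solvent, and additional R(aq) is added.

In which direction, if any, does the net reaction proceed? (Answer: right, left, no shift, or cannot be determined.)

Z is a pure solid; its activity is 1 regardless of amount, so Q is unaffected — no shift from this change.
Dilution lowers every aqueous concentration by the same factor. Δn_aq = 3 − 2 = +1, so the system shifts toward the side with more dissolved moles — to the right.
Adding R (aq), a reactant, drives the reaction to the right.
Only the nonzero effect(s) matter; the net shift is to the right.

right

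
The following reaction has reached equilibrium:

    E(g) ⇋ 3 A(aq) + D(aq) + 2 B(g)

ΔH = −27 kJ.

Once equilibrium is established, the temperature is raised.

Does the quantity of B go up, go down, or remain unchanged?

decreases

The forward reaction is exothermic. Raising T favours the endothermic direction — shift to the left.
The net shift is to the left. B is a product, so its amount decreases.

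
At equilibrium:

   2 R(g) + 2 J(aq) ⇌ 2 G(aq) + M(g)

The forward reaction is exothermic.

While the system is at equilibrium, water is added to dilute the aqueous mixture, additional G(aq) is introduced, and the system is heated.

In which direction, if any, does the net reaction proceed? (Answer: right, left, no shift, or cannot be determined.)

Dilution scales every aqueous concentration by the same factor. Δn_aq = 2 − 2 = 0, so Q is unchanged — no shift.
Adding G (aq), a product, drives the reaction to the left.
The forward reaction is exothermic. Raising T favours the endothermic direction — shift to the left.
Only the nonzero effect(s) matter; the net shift is to the left.

left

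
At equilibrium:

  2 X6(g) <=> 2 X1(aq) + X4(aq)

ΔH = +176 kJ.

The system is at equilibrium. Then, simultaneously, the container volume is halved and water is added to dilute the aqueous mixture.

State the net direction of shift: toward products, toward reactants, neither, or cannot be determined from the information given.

Gas moles: reactants 2, products 0 (Δn_gas = -2). Compression shifts the system toward the side with fewer moles of gas — to the right.
Dilution lowers every aqueous concentration by the same factor. Δn_aq = 3 − 0 = +3, so the system shifts toward the side with more dissolved moles — to the right.
All effects act in the same direction — net shift to the right.

right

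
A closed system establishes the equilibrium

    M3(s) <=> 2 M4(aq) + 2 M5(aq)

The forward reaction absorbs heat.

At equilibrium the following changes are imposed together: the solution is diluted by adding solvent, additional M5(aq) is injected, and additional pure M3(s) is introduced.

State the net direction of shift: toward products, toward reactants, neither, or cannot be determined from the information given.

Dilution lowers every aqueous concentration by the same factor. Δn_aq = 4 − 0 = +4, so the system shifts toward the side with more dissolved moles — to the right.
Adding M5 (aq), a product, drives the reaction to the left.
M3 is a pure solid; its activity is 1 regardless of amount, so Q is unaffected — no shift from this change.
The individual effects push in opposite directions; without quantitative information the net direction cannot be determined.

cannot be determined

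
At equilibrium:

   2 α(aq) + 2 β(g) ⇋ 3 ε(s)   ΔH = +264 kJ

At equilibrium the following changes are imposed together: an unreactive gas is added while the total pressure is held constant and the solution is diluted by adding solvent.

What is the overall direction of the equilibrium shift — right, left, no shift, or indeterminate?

left

Adding inert gas at constant total pressure expands the volume and lowers every reacting partial pressure. With Δn_gas = 0 − 2 = -2, Q moves away from K toward the side with fewer gas moles, so the system shifts toward the side with more gas moles — to the left.
Dilution lowers every aqueous concentration by the same factor. Δn_aq = 0 − 2 = -2, so the system shifts toward the side with more dissolved moles — to the left.
All effects act in the same direction — net shift to the left.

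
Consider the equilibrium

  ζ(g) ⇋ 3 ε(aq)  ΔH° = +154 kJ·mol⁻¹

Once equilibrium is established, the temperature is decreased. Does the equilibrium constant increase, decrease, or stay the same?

decreases

K depends on temperature via the van 't Hoff relation. The forward reaction is endothermic, so lowering T decreases K.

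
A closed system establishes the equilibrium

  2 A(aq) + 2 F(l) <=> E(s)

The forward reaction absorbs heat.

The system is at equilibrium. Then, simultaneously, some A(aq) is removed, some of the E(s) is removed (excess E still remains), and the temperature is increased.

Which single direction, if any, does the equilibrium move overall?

Removing A (aq), a reactant, drives the reaction to the left.
E is a pure solid; its activity is 1 regardless of amount, so Q is unaffected — no shift from this change.
The forward reaction is endothermic. Raising T favours the endothermic direction — shift to the right.
The individual effects push in opposite directions; without quantitative information the net direction cannot be determined.

cannot be determined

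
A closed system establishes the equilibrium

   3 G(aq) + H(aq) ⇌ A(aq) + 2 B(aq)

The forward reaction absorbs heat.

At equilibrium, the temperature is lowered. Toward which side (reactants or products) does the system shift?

The forward reaction is endothermic. Lowering T favours the exothermic direction — shift to the left.

left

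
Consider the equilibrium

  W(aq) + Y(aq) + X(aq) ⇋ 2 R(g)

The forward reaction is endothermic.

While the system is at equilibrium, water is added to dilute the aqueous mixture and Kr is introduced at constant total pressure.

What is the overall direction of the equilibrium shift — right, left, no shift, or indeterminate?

cannot be determined

Dilution lowers every aqueous concentration by the same factor. Δn_aq = 0 − 3 = -3, so the system shifts toward the side with more dissolved moles — to the left.
Adding inert gas at constant total pressure expands the volume and lowers every reacting partial pressure. With Δn_gas = 2 − 0 = +2, Q moves away from K toward the side with fewer gas moles, so the system shifts toward the side with more gas moles — to the right.
The individual effects push in opposite directions; without quantitative information the net direction cannot be determined.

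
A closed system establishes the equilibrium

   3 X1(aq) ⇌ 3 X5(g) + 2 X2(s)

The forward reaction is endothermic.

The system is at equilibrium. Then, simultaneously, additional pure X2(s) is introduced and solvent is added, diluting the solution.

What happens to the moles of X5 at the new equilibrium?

X2 is a pure solid; its activity is 1 regardless of amount, so Q is unaffected — no shift from this change.
Dilution lowers every aqueous concentration by the same factor. Δn_aq = 0 − 3 = -3, so the system shifts toward the side with more dissolved moles — to the left.
The net shift is to the left. X5 is a product, so its amount decreases.

decreases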